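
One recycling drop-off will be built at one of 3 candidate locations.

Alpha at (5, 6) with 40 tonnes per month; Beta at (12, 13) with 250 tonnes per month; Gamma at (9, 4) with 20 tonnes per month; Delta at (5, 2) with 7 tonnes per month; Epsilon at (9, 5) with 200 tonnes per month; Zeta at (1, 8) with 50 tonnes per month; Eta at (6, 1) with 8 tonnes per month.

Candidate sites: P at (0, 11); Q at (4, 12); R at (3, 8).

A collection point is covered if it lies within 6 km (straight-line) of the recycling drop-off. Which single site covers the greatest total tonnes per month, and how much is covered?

Coverage radius r = 6 km; a point is covered iff (Δx)²+(Δy)² ≤ 6² = 36.
  P (0, 11): covers {Zeta} → 50
  Q (4, 12): covers {Zeta} → 50
  R (3, 8): covers {Alpha, Zeta} → 90
Maximum coverage at R: 90 tonnes per month.

R, covering 90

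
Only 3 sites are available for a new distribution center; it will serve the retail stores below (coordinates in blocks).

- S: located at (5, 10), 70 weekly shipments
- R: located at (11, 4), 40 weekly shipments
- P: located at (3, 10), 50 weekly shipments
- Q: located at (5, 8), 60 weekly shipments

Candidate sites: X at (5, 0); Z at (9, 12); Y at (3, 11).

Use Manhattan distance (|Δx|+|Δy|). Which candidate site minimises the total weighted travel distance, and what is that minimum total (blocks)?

Y, total 1160 blocks

Total weighted distance at each candidate:
  X (5, 0): total = 2180
  Z (9, 12): total = 1700
  Y (3, 11): total = 1160
Minimum is at Y with total 1160 blocks.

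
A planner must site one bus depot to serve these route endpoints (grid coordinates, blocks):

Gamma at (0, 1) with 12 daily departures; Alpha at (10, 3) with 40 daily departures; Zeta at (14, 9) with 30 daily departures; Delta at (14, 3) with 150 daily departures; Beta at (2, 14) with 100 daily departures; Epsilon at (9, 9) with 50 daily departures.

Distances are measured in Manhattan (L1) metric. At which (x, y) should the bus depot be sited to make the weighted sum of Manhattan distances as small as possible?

(10, 3)

Manhattan distance separates: Σwᵢ(|x−xᵢ|+|y−yᵢ|) = Σwᵢ|x−xᵢ| + Σwᵢ|y−yᵢ|, so x and y are optimised independently as 1-D weighted medians.
Total weight W = 382; half = 191.
x-coordinate, sorted with cumulative weight:
  x=0 (Gamma, w=12) cum 12
  x=2 (Beta, w=100) cum 112
  x=9 (Epsilon, w=50) cum 162
  x=10 (Alpha, w=40) cum 202  ← median
  x=14 (Zeta, w=30) cum 232
  x=14 (Delta, w=150) cum 382
⇒ x* = 10
y-coordinate, sorted with cumulative weight:
  y=1 (Gamma, w=12) cum 12
  y=3 (Alpha, w=40) cum 52
  y=3 (Delta, w=150) cum 202  ← median
  y=9 (Zeta, w=30) cum 232
  y=9 (Epsilon, w=50) cum 282
  y=14 (Beta, w=100) cum 382
⇒ y* = 3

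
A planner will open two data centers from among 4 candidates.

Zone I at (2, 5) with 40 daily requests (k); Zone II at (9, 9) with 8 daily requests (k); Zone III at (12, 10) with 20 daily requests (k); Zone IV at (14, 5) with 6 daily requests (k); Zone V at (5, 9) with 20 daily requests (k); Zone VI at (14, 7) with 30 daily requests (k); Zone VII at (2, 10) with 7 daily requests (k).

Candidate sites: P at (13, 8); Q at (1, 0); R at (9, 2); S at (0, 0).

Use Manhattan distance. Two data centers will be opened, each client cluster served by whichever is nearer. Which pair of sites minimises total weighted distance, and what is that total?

{P, Q}, total 681

Evaluate every pair (each demand assigned to the nearer of the two):
  {P, Q}: total = 681
  {P, S}: total = 728
  {P, R}: total = 855
  {Q, R}: total = 1161
  {R, S}: total = 1208
  {Q, S}: total = 1841
Best pair: {P, Q} with total 681.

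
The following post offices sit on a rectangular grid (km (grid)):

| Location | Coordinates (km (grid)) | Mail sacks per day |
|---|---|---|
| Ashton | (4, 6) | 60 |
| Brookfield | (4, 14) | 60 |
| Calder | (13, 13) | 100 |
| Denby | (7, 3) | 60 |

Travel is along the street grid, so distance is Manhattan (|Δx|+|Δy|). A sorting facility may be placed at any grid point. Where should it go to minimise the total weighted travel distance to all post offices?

(7, 13)

Manhattan distance separates: Σwᵢ(|x−xᵢ|+|y−yᵢ|) = Σwᵢ|x−xᵢ| + Σwᵢ|y−yᵢ|, so x and y are optimised independently as 1-D weighted medians.
Total weight W = 280; half = 140.
x-coordinate, sorted with cumulative weight:
  x=4 (Ashton, w=60) cum 60
  x=4 (Brookfield, w=60) cum 120
  x=7 (Denby, w=60) cum 180  ← median
  x=13 (Calder, w=100) cum 280
⇒ x* = 7
y-coordinate, sorted with cumulative weight:
  y=3 (Denby, w=60) cum 60
  y=6 (Ashton, w=60) cum 120
  y=13 (Calder, w=100) cum 220  ← median
  y=14 (Brookfield, w=60) cum 280
⇒ y* = 13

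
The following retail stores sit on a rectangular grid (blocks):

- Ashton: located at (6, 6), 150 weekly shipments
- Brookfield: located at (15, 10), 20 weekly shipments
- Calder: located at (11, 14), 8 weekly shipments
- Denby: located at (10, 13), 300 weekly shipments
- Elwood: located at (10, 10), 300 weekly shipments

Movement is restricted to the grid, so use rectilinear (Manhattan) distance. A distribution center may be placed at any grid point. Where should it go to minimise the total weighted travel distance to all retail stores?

(10, 10)

Manhattan distance separates: Σwᵢ(|x−xᵢ|+|y−yᵢ|) = Σwᵢ|x−xᵢ| + Σwᵢ|y−yᵢ|, so x and y are optimised independently as 1-D weighted medians.
Total weight W = 778; half = 389.
x-coordinate, sorted with cumulative weight:
  x=6 (Ashton, w=150) cum 150
  x=10 (Denby, w=300) cum 450  ← median
  x=10 (Elwood, w=300) cum 750
  x=11 (Calder, w=8) cum 758
  x=15 (Brookfield, w=20) cum 778
⇒ x* = 10
y-coordinate, sorted with cumulative weight:
  y=6 (Ashton, w=150) cum 150
  y=10 (Brookfield, w=20) cum 170
  y=10 (Elwood, w=300) cum 470  ← median
  y=13 (Denby, w=300) cum 770
  y=14 (Calder, w=8) cum 778
⇒ y* = 10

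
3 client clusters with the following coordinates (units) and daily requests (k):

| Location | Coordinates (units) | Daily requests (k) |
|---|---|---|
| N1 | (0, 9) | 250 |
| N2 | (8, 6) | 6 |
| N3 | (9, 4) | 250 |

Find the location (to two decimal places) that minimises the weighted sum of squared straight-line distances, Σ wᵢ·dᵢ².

The minimiser of Σwᵢ‖p−pᵢ‖² is the weighted centroid p* = (Σwᵢpᵢ)/(Σwᵢ).
Σwᵢ = 506.
Σwᵢxᵢ = 250·0 + 6·8 + 250·9 = 2298.
Σwᵢyᵢ = 250·9 + 6·6 + 250·4 = 3286.
x* = 2298/506 = 4.54, y* = 3286/506 = 6.49.

(4.54, 6.49)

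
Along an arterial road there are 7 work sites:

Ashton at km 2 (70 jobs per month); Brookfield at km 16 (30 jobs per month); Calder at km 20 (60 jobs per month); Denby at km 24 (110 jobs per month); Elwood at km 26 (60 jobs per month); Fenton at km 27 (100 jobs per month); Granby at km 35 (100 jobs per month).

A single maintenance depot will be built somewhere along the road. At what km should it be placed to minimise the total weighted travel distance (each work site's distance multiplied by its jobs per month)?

x = 24

For a sum of weighted absolute distances on a line, the optimum is the weighted median (not the mean). Total weight W = 530; half-weight = 265.
Sort by position and accumulate weight:
  km 2 (Ashton, w=70) → cum 70
  km 16 (Brookfield, w=30) → cum 100
  km 20 (Calder, w=60) → cum 160
  km 24 (Denby, w=110) → cum 270  ≥ 265 → median here
  km 26 (Elwood, w=60) → cum 330
  km 27 (Fenton, w=100) → cum 430
  km 35 (Granby, w=100) → cum 530
Optimal location: km 24.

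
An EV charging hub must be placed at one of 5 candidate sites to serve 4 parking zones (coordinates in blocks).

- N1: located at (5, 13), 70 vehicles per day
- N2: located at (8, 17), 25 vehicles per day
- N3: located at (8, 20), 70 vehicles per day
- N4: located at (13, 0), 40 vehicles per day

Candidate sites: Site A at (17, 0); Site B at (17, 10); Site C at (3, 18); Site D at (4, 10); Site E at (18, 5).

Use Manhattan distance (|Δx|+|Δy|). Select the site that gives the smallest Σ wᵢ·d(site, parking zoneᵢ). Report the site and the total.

Site C, total 2250 blocks

Total weighted distance at each candidate:
  Site A (17, 0): total = 4590
  Site B (17, 10): total = 3340
  Site C (3, 18): total = 2250
  Site D (4, 10): total = 2295
  Site E (18, 5): total = 4170
Minimum is at Site C with total 2250 blocks.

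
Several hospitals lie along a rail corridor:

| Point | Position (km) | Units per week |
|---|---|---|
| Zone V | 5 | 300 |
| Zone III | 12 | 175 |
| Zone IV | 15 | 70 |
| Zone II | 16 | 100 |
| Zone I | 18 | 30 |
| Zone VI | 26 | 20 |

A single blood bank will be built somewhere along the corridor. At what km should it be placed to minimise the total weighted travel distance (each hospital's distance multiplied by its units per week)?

For a sum of weighted absolute distances on a line, the optimum is the weighted median (not the mean). Total weight W = 695; half-weight = 347.5.
Sort by position and accumulate weight:
  km 5 (Zone V, w=300) → cum 300
  km 12 (Zone III, w=175) → cum 475  ≥ 347.5 → median here
  km 15 (Zone IV, w=70) → cum 545
  km 16 (Zone II, w=100) → cum 645
  km 18 (Zone I, w=30) → cum 675
  km 26 (Zone VI, w=20) → cum 695
Optimal location: km 12.

x = 12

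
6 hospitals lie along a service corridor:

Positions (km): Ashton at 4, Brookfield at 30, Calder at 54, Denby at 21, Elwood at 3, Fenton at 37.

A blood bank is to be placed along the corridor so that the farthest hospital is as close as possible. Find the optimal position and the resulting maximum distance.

location 28.5, max distance 25.5

The 1-center on a line is the midpoint of the two extreme points: leftmost at 3, rightmost at 54.
Optimal location = (3 + 54)/2 = 28.5; maximum distance = (54 − 3)/2 = 25.5.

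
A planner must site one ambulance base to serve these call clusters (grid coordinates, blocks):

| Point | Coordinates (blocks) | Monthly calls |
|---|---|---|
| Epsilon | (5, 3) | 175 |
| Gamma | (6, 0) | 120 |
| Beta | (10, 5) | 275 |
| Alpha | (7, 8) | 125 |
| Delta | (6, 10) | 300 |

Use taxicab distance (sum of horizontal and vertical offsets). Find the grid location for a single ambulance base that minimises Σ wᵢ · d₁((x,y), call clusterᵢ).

Manhattan distance separates: Σwᵢ(|x−xᵢ|+|y−yᵢ|) = Σwᵢ|x−xᵢ| + Σwᵢ|y−yᵢ|, so x and y are optimised independently as 1-D weighted medians.
Total weight W = 995; half = 497.5.
x-coordinate, sorted with cumulative weight:
  x=5 (Epsilon, w=175) cum 175
  x=6 (Gamma, w=120) cum 295
  x=6 (Delta, w=300) cum 595  ← median
  x=7 (Alpha, w=125) cum 720
  x=10 (Beta, w=275) cum 995
⇒ x* = 6
y-coordinate, sorted with cumulative weight:
  y=0 (Gamma, w=120) cum 120
  y=3 (Epsilon, w=175) cum 295
  y=5 (Beta, w=275) cum 570  ← median
  y=8 (Alpha, w=125) cum 695
  y=10 (Delta, w=300) cum 995
⇒ y* = 5

(6, 5)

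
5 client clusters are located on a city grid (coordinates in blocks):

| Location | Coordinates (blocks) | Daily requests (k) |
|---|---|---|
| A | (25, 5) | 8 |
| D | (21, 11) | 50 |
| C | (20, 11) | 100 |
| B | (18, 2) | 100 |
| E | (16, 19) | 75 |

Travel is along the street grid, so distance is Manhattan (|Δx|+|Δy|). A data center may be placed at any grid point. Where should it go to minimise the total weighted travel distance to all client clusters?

Manhattan distance separates: Σwᵢ(|x−xᵢ|+|y−yᵢ|) = Σwᵢ|x−xᵢ| + Σwᵢ|y−yᵢ|, so x and y are optimised independently as 1-D weighted medians.
Total weight W = 333; half = 166.5.
x-coordinate, sorted with cumulative weight:
  x=16 (E, w=75) cum 75
  x=18 (B, w=100) cum 175  ← median
  x=20 (C, w=100) cum 275
  x=21 (D, w=50) cum 325
  x=25 (A, w=8) cum 333
⇒ x* = 18
y-coordinate, sorted with cumulative weight:
  y=2 (B, w=100) cum 100
  y=5 (A, w=8) cum 108
  y=11 (D, w=50) cum 158
  y=11 (C, w=100) cum 258  ← median
  y=19 (E, w=75) cum 333
⇒ y* = 11

(18, 11)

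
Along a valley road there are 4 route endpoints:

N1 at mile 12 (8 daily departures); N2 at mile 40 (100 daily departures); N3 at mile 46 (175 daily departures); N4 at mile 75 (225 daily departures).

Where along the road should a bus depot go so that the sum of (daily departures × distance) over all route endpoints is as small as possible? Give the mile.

x = 46

For a sum of weighted absolute distances on a line, the optimum is the weighted median (not the mean). Total weight W = 508; half-weight = 254.
Sort by position and accumulate weight:
  mile 12 (N1, w=8) → cum 8
  mile 40 (N2, w=100) → cum 108
  mile 46 (N3, w=175) → cum 283  ≥ 254 → median here
  mile 75 (N4, w=225) → cum 508
Optimal location: mile 46.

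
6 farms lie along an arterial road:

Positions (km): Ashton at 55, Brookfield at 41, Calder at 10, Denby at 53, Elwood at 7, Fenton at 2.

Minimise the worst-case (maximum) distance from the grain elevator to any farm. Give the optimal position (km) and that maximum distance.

The 1-center on a line is the midpoint of the two extreme points: leftmost at 2, rightmost at 55.
Optimal location = (2 + 55)/2 = 28.5; maximum distance = (55 − 2)/2 = 26.5.

location 28.5, max distance 26.5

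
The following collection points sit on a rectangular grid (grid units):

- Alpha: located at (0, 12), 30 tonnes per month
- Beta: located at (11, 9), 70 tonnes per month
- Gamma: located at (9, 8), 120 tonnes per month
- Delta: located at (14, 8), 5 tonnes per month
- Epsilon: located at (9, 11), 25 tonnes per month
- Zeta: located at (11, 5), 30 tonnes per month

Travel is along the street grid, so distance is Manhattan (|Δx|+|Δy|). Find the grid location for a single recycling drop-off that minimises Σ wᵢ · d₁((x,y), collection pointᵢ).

(9, 8)

Manhattan distance separates: Σwᵢ(|x−xᵢ|+|y−yᵢ|) = Σwᵢ|x−xᵢ| + Σwᵢ|y−yᵢ|, so x and y are optimised independently as 1-D weighted medians.
Total weight W = 280; half = 140.
x-coordinate, sorted with cumulative weight:
  x=0 (Alpha, w=30) cum 30
  x=9 (Gamma, w=120) cum 150  ← median
  x=9 (Epsilon, w=25) cum 175
  x=11 (Beta, w=70) cum 245
  x=11 (Zeta, w=30) cum 275
  x=14 (Delta, w=5) cum 280
⇒ x* = 9
y-coordinate, sorted with cumulative weight:
  y=5 (Zeta, w=30) cum 30
  y=8 (Gamma, w=120) cum 150  ← median
  y=8 (Delta, w=5) cum 155
  y=9 (Beta, w=70) cum 225
  y=11 (Epsilon, w=25) cum 250
  y=12 (Alpha, w=30) cum 280
⇒ y* = 8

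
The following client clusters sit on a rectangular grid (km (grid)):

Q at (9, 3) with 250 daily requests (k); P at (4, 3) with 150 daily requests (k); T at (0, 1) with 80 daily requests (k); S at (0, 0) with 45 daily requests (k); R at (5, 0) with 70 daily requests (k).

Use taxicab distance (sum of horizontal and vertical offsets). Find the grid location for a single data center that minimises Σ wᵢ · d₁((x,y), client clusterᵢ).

Manhattan distance separates: Σwᵢ(|x−xᵢ|+|y−yᵢ|) = Σwᵢ|x−xᵢ| + Σwᵢ|y−yᵢ|, so x and y are optimised independently as 1-D weighted medians.
Total weight W = 595; half = 297.5.
x-coordinate, sorted with cumulative weight:
  x=0 (T, w=80) cum 80
  x=0 (S, w=45) cum 125
  x=4 (P, w=150) cum 275
  x=5 (R, w=70) cum 345  ← median
  x=9 (Q, w=250) cum 595
⇒ x* = 5
y-coordinate, sorted with cumulative weight:
  y=0 (S, w=45) cum 45
  y=0 (R, w=70) cum 115
  y=1 (T, w=80) cum 195
  y=3 (Q, w=250) cum 445  ← median
  y=3 (P, w=150) cum 595
⇒ y* = 3

(5, 3)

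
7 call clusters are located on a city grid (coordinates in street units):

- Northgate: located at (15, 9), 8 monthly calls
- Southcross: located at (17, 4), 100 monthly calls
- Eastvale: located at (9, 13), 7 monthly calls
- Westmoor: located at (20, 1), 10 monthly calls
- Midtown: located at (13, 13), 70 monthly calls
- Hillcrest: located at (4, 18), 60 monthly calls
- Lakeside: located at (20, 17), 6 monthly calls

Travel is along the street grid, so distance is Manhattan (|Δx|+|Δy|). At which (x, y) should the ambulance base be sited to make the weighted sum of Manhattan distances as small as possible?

Manhattan distance separates: Σwᵢ(|x−xᵢ|+|y−yᵢ|) = Σwᵢ|x−xᵢ| + Σwᵢ|y−yᵢ|, so x and y are optimised independently as 1-D weighted medians.
Total weight W = 261; half = 130.5.
x-coordinate, sorted with cumulative weight:
  x=4 (Hillcrest, w=60) cum 60
  x=9 (Eastvale, w=7) cum 67
  x=13 (Midtown, w=70) cum 137  ← median
  x=15 (Northgate, w=8) cum 145
  x=17 (Southcross, w=100) cum 245
  x=20 (Westmoor, w=10) cum 255
  x=20 (Lakeside, w=6) cum 261
⇒ x* = 13
y-coordinate, sorted with cumulative weight:
  y=1 (Westmoor, w=10) cum 10
  y=4 (Southcross, w=100) cum 110
  y=9 (Northgate, w=8) cum 118
  y=13 (Eastvale, w=7) cum 125
  y=13 (Midtown, w=70) cum 195  ← median
  y=17 (Lakeside, w=6) cum 201
  y=18 (Hillcrest, w=60) cum 261
⇒ y* = 13

(13, 13)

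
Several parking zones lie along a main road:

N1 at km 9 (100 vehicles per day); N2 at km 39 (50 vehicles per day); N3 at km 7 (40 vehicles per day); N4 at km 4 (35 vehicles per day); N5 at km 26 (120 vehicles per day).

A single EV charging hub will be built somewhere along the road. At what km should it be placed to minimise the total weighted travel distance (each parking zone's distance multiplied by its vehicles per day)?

For a sum of weighted absolute distances on a line, the optimum is the weighted median (not the mean). Total weight W = 345; half-weight = 172.5.
Sort by position and accumulate weight:
  km 4 (N4, w=35) → cum 35
  km 7 (N3, w=40) → cum 75
  km 9 (N1, w=100) → cum 175  ≥ 172.5 → median here
  km 26 (N5, w=120) → cum 295
  km 39 (N2, w=50) → cum 345
Optimal location: km 9.

x = 9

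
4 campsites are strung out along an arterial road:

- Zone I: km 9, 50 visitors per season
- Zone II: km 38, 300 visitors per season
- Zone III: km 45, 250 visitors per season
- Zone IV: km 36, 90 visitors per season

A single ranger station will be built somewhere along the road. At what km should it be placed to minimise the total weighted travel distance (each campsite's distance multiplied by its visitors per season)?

For a sum of weighted absolute distances on a line, the optimum is the weighted median (not the mean). Total weight W = 690; half-weight = 345.
Sort by position and accumulate weight:
  km 9 (Zone I, w=50) → cum 50
  km 36 (Zone IV, w=90) → cum 140
  km 38 (Zone II, w=300) → cum 440  ≥ 345 → median here
  km 45 (Zone III, w=250) → cum 690
Optimal location: km 38.

x = 38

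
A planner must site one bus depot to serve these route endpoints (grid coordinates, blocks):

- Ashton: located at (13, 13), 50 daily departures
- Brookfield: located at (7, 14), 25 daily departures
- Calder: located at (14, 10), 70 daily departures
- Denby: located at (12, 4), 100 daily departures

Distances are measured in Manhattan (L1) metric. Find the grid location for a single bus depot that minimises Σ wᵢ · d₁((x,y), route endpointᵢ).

(12, 10)

Manhattan distance separates: Σwᵢ(|x−xᵢ|+|y−yᵢ|) = Σwᵢ|x−xᵢ| + Σwᵢ|y−yᵢ|, so x and y are optimised independently as 1-D weighted medians.
Total weight W = 245; half = 122.5.
x-coordinate, sorted with cumulative weight:
  x=7 (Brookfield, w=25) cum 25
  x=12 (Denby, w=100) cum 125  ← median
  x=13 (Ashton, w=50) cum 175
  x=14 (Calder, w=70) cum 245
⇒ x* = 12
y-coordinate, sorted with cumulative weight:
  y=4 (Denby, w=100) cum 100
  y=10 (Calder, w=70) cum 170  ← median
  y=13 (Ashton, w=50) cum 220
  y=14 (Brookfield, w=25) cum 245
⇒ y* = 10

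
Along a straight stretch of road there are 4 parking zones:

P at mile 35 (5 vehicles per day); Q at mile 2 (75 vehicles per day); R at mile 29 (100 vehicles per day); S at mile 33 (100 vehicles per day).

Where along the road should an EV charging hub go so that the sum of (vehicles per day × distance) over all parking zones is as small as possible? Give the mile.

x = 29

For a sum of weighted absolute distances on a line, the optimum is the weighted median (not the mean). Total weight W = 280; half-weight = 140.
Sort by position and accumulate weight:
  mile 2 (Q, w=75) → cum 75
  mile 29 (R, w=100) → cum 175  ≥ 140 → median here
  mile 33 (S, w=100) → cum 275
  mile 35 (P, w=5) → cum 280
Optimal location: mile 29.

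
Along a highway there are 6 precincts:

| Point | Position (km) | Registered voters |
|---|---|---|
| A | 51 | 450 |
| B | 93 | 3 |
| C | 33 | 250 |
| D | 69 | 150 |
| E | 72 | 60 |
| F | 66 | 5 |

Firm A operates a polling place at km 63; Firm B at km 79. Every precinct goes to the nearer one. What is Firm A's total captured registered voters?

855

The indifferent point is the midpoint (63+79)/2 = 71; precincts left of it (closer to Firm A at 63) go to Firm A, those right go to Firm B.
  C at 33 (w=250) → Firm A
  A at 51 (w=450) → Firm A
  F at 66 (w=5) → Firm A
  D at 69 (w=150) → Firm A
  E at 72 (w=60) → Firm B
  B at 93 (w=3) → Firm B
Firm A captures 855; Firm B captures 63.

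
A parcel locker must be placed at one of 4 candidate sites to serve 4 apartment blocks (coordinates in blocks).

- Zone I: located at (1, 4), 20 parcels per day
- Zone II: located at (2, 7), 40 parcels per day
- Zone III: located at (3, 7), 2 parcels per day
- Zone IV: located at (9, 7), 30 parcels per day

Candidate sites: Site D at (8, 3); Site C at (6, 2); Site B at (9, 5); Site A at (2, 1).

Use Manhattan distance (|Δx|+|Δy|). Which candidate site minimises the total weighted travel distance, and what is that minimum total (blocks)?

Site B, total 616 blocks

Total weighted distance at each candidate:
  Site D (8, 3): total = 728
  Site C (6, 2): total = 756
  Site B (9, 5): total = 616
  Site A (2, 1): total = 724
Minimum is at Site B with total 616 blocks.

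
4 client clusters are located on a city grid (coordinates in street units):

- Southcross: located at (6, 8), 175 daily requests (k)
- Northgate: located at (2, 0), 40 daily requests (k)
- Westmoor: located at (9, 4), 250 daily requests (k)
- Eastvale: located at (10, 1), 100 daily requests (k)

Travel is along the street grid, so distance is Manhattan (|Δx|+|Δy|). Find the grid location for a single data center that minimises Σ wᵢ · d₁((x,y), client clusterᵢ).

Manhattan distance separates: Σwᵢ(|x−xᵢ|+|y−yᵢ|) = Σwᵢ|x−xᵢ| + Σwᵢ|y−yᵢ|, so x and y are optimised independently as 1-D weighted medians.
Total weight W = 565; half = 282.5.
x-coordinate, sorted with cumulative weight:
  x=2 (Northgate, w=40) cum 40
  x=6 (Southcross, w=175) cum 215
  x=9 (Westmoor, w=250) cum 465  ← median
  x=10 (Eastvale, w=100) cum 565
⇒ x* = 9
y-coordinate, sorted with cumulative weight:
  y=0 (Northgate, w=40) cum 40
  y=1 (Eastvale, w=100) cum 140
  y=4 (Westmoor, w=250) cum 390  ← median
  y=8 (Southcross, w=175) cum 565
⇒ y* = 4

(9, 4)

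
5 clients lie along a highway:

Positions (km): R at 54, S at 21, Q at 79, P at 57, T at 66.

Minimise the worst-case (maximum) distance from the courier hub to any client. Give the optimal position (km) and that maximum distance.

location 50, max distance 29

The 1-center on a line is the midpoint of the two extreme points: leftmost at 21, rightmost at 79.
Optimal location = (21 + 79)/2 = 50; maximum distance = (79 − 21)/2 = 29.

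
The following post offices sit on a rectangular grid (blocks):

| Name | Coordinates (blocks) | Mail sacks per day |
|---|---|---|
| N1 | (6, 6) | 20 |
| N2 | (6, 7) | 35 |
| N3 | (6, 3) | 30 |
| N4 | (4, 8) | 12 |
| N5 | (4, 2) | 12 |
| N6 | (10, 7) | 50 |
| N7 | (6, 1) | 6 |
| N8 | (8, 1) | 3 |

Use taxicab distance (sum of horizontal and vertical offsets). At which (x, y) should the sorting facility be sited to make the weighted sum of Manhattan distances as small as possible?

(6, 7)

Manhattan distance separates: Σwᵢ(|x−xᵢ|+|y−yᵢ|) = Σwᵢ|x−xᵢ| + Σwᵢ|y−yᵢ|, so x and y are optimised independently as 1-D weighted medians.
Total weight W = 168; half = 84.
x-coordinate, sorted with cumulative weight:
  x=4 (N4, w=12) cum 12
  x=4 (N5, w=12) cum 24
  x=6 (N1, w=20) cum 44
  x=6 (N2, w=35) cum 79
  x=6 (N3, w=30) cum 109  ← median
  x=6 (N7, w=6) cum 115
  x=8 (N8, w=3) cum 118
  x=10 (N6, w=50) cum 168
⇒ x* = 6
y-coordinate, sorted with cumulative weight:
  y=1 (N7, w=6) cum 6
  y=1 (N8, w=3) cum 9
  y=2 (N5, w=12) cum 21
  y=3 (N3, w=30) cum 51
  y=6 (N1, w=20) cum 71
  y=7 (N2, w=35) cum 106  ← median
  y=7 (N6, w=50) cum 156
  y=8 (N4, w=12) cum 168
⇒ y* = 7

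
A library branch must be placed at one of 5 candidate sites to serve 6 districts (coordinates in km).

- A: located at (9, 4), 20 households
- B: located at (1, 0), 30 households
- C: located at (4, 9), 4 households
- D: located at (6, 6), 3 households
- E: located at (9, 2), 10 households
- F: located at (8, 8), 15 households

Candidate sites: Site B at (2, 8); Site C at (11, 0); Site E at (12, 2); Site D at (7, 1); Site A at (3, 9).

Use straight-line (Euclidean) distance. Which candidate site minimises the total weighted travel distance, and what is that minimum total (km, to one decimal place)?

Total weighted distance at each candidate:
  Site B (2, 8): total = 607.7
  Site C (11, 0): total = 614.9
  Site E (12, 2): total = 609.8
  Site D (7, 1): total = 432.5
  Site A (3, 9): total = 618.2
Minimum is at Site D with total 432.5 km.

Site D, total 432.5 km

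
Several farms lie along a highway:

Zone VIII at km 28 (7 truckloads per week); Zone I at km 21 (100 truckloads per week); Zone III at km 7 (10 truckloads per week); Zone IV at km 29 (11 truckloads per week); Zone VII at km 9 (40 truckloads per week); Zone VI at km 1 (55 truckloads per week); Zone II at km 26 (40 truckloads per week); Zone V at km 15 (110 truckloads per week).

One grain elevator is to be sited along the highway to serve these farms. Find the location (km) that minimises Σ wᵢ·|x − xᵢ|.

x = 15

For a sum of weighted absolute distances on a line, the optimum is the weighted median (not the mean). Total weight W = 373; half-weight = 186.5.
Sort by position and accumulate weight:
  km 1 (Zone VI, w=55) → cum 55
  km 7 (Zone III, w=10) → cum 65
  km 9 (Zone VII, w=40) → cum 105
  km 15 (Zone V, w=110) → cum 215  ≥ 186.5 → median here
  km 21 (Zone I, w=100) → cum 315
  km 26 (Zone II, w=40) → cum 355
  km 28 (Zone VIII, w=7) → cum 362
  km 29 (Zone IV, w=11) → cum 373
Optimal location: km 15.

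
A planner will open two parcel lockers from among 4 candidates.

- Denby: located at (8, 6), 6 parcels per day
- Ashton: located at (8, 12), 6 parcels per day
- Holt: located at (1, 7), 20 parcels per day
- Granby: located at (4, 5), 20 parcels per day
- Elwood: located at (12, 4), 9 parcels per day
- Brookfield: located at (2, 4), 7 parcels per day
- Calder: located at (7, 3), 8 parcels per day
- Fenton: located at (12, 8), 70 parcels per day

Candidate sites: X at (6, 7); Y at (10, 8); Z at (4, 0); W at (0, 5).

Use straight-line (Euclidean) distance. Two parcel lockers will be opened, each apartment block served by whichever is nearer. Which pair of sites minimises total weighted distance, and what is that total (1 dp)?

Evaluate every pair (each demand assigned to the nearer of the two):
  {Y, W}: total = 411.1
  {X, Y}: total = 445.1
  {Y, Z}: total = 541.6
  {X, W}: total = 681.8
  {X, Z}: total = 752.8
  {Z, W}: total = 1153.8
Best pair: {Y, W} with total 411.1.

{Y, W}, total 411.1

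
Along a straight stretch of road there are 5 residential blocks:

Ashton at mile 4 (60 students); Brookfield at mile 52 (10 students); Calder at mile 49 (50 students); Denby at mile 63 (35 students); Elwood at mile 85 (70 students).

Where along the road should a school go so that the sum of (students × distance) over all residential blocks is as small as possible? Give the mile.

x = 52

For a sum of weighted absolute distances on a line, the optimum is the weighted median (not the mean). Total weight W = 225; half-weight = 112.5.
Sort by position and accumulate weight:
  mile 4 (Ashton, w=60) → cum 60
  mile 49 (Calder, w=50) → cum 110
  mile 52 (Brookfield, w=10) → cum 120  ≥ 112.5 → median here
  mile 63 (Denby, w=35) → cum 155
  mile 85 (Elwood, w=70) → cum 225
Optimal location: mile 52.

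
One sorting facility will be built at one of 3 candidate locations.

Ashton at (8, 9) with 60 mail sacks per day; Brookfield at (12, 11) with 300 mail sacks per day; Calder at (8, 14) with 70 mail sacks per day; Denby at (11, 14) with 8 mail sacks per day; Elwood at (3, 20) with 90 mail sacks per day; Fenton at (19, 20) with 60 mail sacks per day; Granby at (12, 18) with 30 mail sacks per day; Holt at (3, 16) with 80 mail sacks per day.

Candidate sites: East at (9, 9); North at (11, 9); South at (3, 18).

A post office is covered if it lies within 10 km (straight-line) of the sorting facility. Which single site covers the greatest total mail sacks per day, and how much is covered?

East, covering 548

Coverage radius r = 10 km; a point is covered iff (Δx)²+(Δy)² ≤ 10² = 100.
  East (9, 9): covers {Ashton, Brookfield, Calder, Denby, Granby, Holt} → 548
  North (11, 9): covers {Ashton, Brookfield, Calder, Denby, Granby} → 468
  South (3, 18): covers {Calder, Denby, Elwood, Granby, Holt} → 278
Maximum coverage at East: 548 mail sacks per day.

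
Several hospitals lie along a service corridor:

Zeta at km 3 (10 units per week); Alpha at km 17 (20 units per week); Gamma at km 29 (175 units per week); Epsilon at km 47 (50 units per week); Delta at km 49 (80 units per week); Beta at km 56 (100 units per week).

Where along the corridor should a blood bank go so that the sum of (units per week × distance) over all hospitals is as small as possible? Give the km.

For a sum of weighted absolute distances on a line, the optimum is the weighted median (not the mean). Total weight W = 435; half-weight = 217.5.
Sort by position and accumulate weight:
  km 3 (Zeta, w=10) → cum 10
  km 17 (Alpha, w=20) → cum 30
  km 29 (Gamma, w=175) → cum 205
  km 47 (Epsilon, w=50) → cum 255  ≥ 217.5 → median here
  km 49 (Delta, w=80) → cum 335
  km 56 (Beta, w=100) → cum 435
Optimal location: km 47.

x = 47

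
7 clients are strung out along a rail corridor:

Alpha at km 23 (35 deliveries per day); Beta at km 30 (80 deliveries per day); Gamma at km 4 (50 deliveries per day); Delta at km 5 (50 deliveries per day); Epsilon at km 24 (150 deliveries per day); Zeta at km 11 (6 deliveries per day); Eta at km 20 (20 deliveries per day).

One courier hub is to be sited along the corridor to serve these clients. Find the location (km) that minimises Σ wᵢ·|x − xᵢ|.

x = 24

For a sum of weighted absolute distances on a line, the optimum is the weighted median (not the mean). Total weight W = 391; half-weight = 195.5.
Sort by position and accumulate weight:
  km 4 (Gamma, w=50) → cum 50
  km 5 (Delta, w=50) → cum 100
  km 11 (Zeta, w=6) → cum 106
  km 20 (Eta, w=20) → cum 126
  km 23 (Alpha, w=35) → cum 161
  km 24 (Epsilon, w=150) → cum 311  ≥ 195.5 → median here
  km 30 (Beta, w=80) → cum 391
Optimal location: km 24.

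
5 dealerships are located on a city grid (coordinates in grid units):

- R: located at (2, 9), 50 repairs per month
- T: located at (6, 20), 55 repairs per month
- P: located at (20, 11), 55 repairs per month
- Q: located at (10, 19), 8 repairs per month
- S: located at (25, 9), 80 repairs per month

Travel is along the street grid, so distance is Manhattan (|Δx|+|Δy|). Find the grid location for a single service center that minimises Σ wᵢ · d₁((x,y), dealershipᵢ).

Manhattan distance separates: Σwᵢ(|x−xᵢ|+|y−yᵢ|) = Σwᵢ|x−xᵢ| + Σwᵢ|y−yᵢ|, so x and y are optimised independently as 1-D weighted medians.
Total weight W = 248; half = 124.
x-coordinate, sorted with cumulative weight:
  x=2 (R, w=50) cum 50
  x=6 (T, w=55) cum 105
  x=10 (Q, w=8) cum 113
  x=20 (P, w=55) cum 168  ← median
  x=25 (S, w=80) cum 248
⇒ x* = 20
y-coordinate, sorted with cumulative weight:
  y=9 (R, w=50) cum 50
  y=9 (S, w=80) cum 130  ← median
  y=11 (P, w=55) cum 185
  y=19 (Q, w=8) cum 193
  y=20 (T, w=55) cum 248
⇒ y* = 9

(20, 9)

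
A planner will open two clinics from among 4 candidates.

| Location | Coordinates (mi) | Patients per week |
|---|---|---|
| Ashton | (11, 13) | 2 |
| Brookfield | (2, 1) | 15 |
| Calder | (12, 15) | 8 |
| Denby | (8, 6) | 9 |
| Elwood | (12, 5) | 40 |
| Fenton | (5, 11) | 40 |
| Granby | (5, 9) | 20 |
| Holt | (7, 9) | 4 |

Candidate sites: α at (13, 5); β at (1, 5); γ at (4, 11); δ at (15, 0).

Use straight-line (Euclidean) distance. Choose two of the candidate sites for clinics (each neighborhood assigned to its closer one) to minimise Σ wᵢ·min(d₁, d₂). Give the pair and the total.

Evaluate every pair (each demand assigned to the nearer of the two):
  {α, γ}: total = 424.1
  {γ, δ}: total = 629.1
  {α, β}: total = 675.1
  {β, γ}: total = 704.7
  {β, δ}: total = 933.7
  {α, δ}: total = 966.1
Best pair: {α, γ} with total 424.1.

{α, γ}, total 424.1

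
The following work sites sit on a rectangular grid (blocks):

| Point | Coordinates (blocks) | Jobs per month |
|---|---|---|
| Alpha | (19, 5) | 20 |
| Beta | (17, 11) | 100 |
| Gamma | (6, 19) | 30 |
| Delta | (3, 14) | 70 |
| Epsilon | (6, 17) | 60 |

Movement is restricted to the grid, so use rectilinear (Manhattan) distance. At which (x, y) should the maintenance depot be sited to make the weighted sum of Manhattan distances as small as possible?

Manhattan distance separates: Σwᵢ(|x−xᵢ|+|y−yᵢ|) = Σwᵢ|x−xᵢ| + Σwᵢ|y−yᵢ|, so x and y are optimised independently as 1-D weighted medians.
Total weight W = 280; half = 140.
x-coordinate, sorted with cumulative weight:
  x=3 (Delta, w=70) cum 70
  x=6 (Gamma, w=30) cum 100
  x=6 (Epsilon, w=60) cum 160  ← median
  x=17 (Beta, w=100) cum 260
  x=19 (Alpha, w=20) cum 280
⇒ x* = 6
y-coordinate, sorted with cumulative weight:
  y=5 (Alpha, w=20) cum 20
  y=11 (Beta, w=100) cum 120
  y=14 (Delta, w=70) cum 190  ← median
  y=17 (Epsilon, w=60) cum 250
  y=19 (Gamma, w=30) cum 280
⇒ y* = 14

(6, 14)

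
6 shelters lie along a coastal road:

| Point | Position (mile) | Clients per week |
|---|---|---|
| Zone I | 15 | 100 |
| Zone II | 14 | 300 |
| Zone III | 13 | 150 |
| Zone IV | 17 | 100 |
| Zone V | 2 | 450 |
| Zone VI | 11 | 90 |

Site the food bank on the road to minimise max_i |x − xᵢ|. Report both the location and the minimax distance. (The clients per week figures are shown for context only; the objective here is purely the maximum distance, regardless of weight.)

location 9.5, max distance 7.5

The 1-center on a line is the midpoint of the two extreme points: leftmost at 2, rightmost at 17.
Optimal location = (2 + 17)/2 = 9.5; maximum distance = (17 − 2)/2 = 7.5.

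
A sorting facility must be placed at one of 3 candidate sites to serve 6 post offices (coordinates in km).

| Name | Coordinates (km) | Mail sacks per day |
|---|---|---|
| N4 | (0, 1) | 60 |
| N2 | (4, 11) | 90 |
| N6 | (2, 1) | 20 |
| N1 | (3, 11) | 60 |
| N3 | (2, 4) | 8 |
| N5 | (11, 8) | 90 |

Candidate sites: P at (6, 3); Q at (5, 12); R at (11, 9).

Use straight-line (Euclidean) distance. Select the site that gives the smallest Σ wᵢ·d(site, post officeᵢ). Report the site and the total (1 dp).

Total weighted distance at each candidate:
  P (6, 3): total = 2393.1
  Q (5, 12): total = 1931.8
  R (11, 9): total = 2379.3
Minimum is at Q with total 1931.8 km.

Q, total 1931.8 km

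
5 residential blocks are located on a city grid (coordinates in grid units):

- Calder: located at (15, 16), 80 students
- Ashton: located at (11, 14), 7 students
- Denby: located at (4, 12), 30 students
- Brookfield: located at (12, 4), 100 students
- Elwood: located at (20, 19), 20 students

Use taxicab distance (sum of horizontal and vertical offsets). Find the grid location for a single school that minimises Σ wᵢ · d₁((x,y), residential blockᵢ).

Manhattan distance separates: Σwᵢ(|x−xᵢ|+|y−yᵢ|) = Σwᵢ|x−xᵢ| + Σwᵢ|y−yᵢ|, so x and y are optimised independently as 1-D weighted medians.
Total weight W = 237; half = 118.5.
x-coordinate, sorted with cumulative weight:
  x=4 (Denby, w=30) cum 30
  x=11 (Ashton, w=7) cum 37
  x=12 (Brookfield, w=100) cum 137  ← median
  x=15 (Calder, w=80) cum 217
  x=20 (Elwood, w=20) cum 237
⇒ x* = 12
y-coordinate, sorted with cumulative weight:
  y=4 (Brookfield, w=100) cum 100
  y=12 (Denby, w=30) cum 130  ← median
  y=14 (Ashton, w=7) cum 137
  y=16 (Calder, w=80) cum 217
  y=19 (Elwood, w=20) cum 237
⇒ y* = 12

(12, 12)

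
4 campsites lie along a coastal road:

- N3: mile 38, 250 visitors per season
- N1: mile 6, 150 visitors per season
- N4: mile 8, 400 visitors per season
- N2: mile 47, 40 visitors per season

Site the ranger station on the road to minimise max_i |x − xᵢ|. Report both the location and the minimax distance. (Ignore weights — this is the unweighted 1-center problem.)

location 26.5, max distance 20.5

The 1-center on a line is the midpoint of the two extreme points: leftmost at 6, rightmost at 47.
Optimal location = (6 + 47)/2 = 26.5; maximum distance = (47 − 6)/2 = 20.5.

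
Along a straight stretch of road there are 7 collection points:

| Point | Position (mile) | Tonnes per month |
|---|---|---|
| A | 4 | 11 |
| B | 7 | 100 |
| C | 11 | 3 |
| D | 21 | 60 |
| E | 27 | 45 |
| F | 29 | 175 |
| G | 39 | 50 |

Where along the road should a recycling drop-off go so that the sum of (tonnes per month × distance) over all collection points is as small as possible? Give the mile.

x = 29

For a sum of weighted absolute distances on a line, the optimum is the weighted median (not the mean). Total weight W = 444; half-weight = 222.
Sort by position and accumulate weight:
  mile 4 (A, w=11) → cum 11
  mile 7 (B, w=100) → cum 111
  mile 11 (C, w=3) → cum 114
  mile 21 (D, w=60) → cum 174
  mile 27 (E, w=45) → cum 219
  mile 29 (F, w=175) → cum 394  ≥ 222 → median here
  mile 39 (G, w=50) → cum 444
Optimal location: mile 29.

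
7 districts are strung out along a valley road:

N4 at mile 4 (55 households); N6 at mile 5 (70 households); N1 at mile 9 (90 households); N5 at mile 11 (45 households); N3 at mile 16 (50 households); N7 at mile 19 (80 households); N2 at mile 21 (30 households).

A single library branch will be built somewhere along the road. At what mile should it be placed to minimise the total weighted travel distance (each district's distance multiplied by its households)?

For a sum of weighted absolute distances on a line, the optimum is the weighted median (not the mean). Total weight W = 420; half-weight = 210.
Sort by position and accumulate weight:
  mile 4 (N4, w=55) → cum 55
  mile 5 (N6, w=70) → cum 125
  mile 9 (N1, w=90) → cum 215  ≥ 210 → median here
  mile 11 (N5, w=45) → cum 260
  mile 16 (N3, w=50) → cum 310
  mile 19 (N7, w=80) → cum 390
  mile 21 (N2, w=30) → cum 420
Optimal location: mile 9.

x = 9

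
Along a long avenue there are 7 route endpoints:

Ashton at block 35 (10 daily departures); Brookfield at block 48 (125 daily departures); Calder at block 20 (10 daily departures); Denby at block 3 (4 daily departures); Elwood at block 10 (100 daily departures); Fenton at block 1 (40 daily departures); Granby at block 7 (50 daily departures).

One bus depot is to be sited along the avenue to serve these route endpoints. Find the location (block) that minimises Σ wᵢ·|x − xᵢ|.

x = 10

For a sum of weighted absolute distances on a line, the optimum is the weighted median (not the mean). Total weight W = 339; half-weight = 169.5.
Sort by position and accumulate weight:
  block 1 (Fenton, w=40) → cum 40
  block 3 (Denby, w=4) → cum 44
  block 7 (Granby, w=50) → cum 94
  block 10 (Elwood, w=100) → cum 194  ≥ 169.5 → median here
  block 20 (Calder, w=10) → cum 204
  block 35 (Ashton, w=10) → cum 214
  block 48 (Brookfield, w=125) → cum 339
Optimal location: block 10.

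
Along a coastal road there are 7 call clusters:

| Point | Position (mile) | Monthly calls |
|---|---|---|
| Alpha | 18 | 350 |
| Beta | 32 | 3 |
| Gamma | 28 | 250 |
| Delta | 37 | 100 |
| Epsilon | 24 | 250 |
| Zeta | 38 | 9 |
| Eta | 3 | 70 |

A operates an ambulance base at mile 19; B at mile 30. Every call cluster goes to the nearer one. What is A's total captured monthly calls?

The indifferent point is the midpoint (19+30)/2 = 24.5; call clusters left of it (closer to A at 19) go to A, those right go to B.
  Eta at 3 (w=70) → A
  Alpha at 18 (w=350) → A
  Epsilon at 24 (w=250) → A
  Gamma at 28 (w=250) → B
  Beta at 32 (w=3) → B
  Delta at 37 (w=100) → B
  Zeta at 38 (w=9) → B
A captures 670; B captures 362.

670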